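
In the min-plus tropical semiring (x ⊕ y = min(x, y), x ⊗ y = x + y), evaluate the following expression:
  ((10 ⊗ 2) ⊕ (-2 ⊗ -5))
((10 ⊗ 2) ⊕ (-2 ⊗ -5)) = -7

Expand innermost to outermost. Recall ⊕ takes the minimum of its arguments and ⊗ takes their sum. Working out the expression ((10 ⊗ 2) ⊕ (-2 ⊗ -5)) gives -7.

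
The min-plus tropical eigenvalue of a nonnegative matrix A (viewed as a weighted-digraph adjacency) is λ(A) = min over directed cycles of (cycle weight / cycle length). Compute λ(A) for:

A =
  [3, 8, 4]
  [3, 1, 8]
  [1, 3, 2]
λ(A) = 1

Enumerate directed cycles and compute their means (weight / length). Sample:
  cycle 0 → 0: weight = 3, length = 1, mean = 3/1 ≈ 3.000
  cycle 1 → 1: weight = 1, length = 1, mean = 1/1 ≈ 1.000
  cycle 2 → 2: weight = 2, length = 1, mean = 2/1 ≈ 2.000
  cycle 0 → 1 → 0: weight = 11, length = 2, mean = 11/2 ≈ 5.500
  cycle 0 → 2 → 0: weight = 5, length = 2, mean = 5/2 ≈ 2.500
  cycle 1 → 0 → 1: weight = 11, length = 2, mean = 11/2 ≈ 5.500
Minimum mean = 1.000, attained e.g. along the cycle 1 → 1 with weight 1 and length 1. So λ(A) = 1/1 = 1.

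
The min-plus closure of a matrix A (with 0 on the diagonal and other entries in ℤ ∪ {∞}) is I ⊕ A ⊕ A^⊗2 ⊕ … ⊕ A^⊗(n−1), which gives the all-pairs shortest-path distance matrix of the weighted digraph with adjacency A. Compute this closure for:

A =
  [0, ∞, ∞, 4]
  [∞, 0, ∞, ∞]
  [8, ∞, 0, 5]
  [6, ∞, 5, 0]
Closure =
  [0, ∞, 9, 4]
  [∞, 0, ∞, ∞]
  [8, ∞, 0, 5]
  [6, ∞, 5, 0]

This is the Floyd-Warshall all-pairs shortest-path computation. For each intermediate vertex k = 0, 1, …, 3, update dist[i][j] ← min(dist[i][j], dist[i][k] + dist[k][j]). The final matrix gives, for each (i, j), the minimum total weight of any directed path from i to j (possibly empty when i = j).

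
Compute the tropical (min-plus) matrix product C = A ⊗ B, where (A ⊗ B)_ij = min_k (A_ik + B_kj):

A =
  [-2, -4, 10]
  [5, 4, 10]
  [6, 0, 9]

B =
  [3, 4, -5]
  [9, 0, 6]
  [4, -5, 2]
A ⊗ B =
  [1, -4, -7]
  [8, 4, 0]
  [9, 0, 1]

Apply the min-plus product entry-by-entry:
  C[0][0] = min over k of (A[0][0] + B[0][0] = -2 + 3 = 1, A[0][1] + B[1][0] = -4 + 9 = 5, A[0][2] + B[2][0] = 10 + 4 = 14) = 1 (attained at k = 0)
  C[0][1] = min over k of (A[0][0] + B[0][1] = -2 + 4 = 2, A[0][1] + B[1][1] = -4 + 0 = -4, A[0][2] + B[2][1] = 10 + -5 = 5) = -4 (attained at k = 1)
  C[0][2] = min over k of (A[0][0] + B[0][2] = -2 + -5 = -7, A[0][1] + B[1][2] = -4 + 6 = 2, A[0][2] + B[2][2] = 10 + 2 = 12) = -7 (attained at k = 0)
  C[1][0] = min over k of (A[1][0] + B[0][0] = 5 + 3 = 8, A[1][1] + B[1][0] = 4 + 9 = 13, A[1][2] + B[2][0] = 10 + 4 = 14) = 8 (attained at k = 0)
  C[1][1] = min over k of (A[1][0] + B[0][1] = 5 + 4 = 9, A[1][1] + B[1][1] = 4 + 0 = 4, A[1][2] + B[2][1] = 10 + -5 = 5) = 4 (attained at k = 1)
  C[1][2] = min over k of (A[1][0] + B[0][2] = 5 + -5 = 0, A[1][1] + B[1][2] = 4 + 6 = 10, A[1][2] + B[2][2] = 10 + 2 = 12) = 0 (attained at k = 0)
  C[2][0] = min over k of (A[2][0] + B[0][0] = 6 + 3 = 9, A[2][1] + B[1][0] = 0 + 9 = 9, A[2][2] + B[2][0] = 9 + 4 = 13) = 9 (attained at k = 0)
  C[2][1] = min over k of (A[2][0] + B[0][1] = 6 + 4 = 10, A[2][1] + B[1][1] = 0 + 0 = 0, A[2][2] + B[2][1] = 9 + -5 = 4) = 0 (attained at k = 1)
  C[2][2] = min over k of (A[2][0] + B[0][2] = 6 + -5 = 1, A[2][1] + B[1][2] = 0 + 6 = 6, A[2][2] + B[2][2] = 9 + 2 = 11) = 1 (attained at k = 0)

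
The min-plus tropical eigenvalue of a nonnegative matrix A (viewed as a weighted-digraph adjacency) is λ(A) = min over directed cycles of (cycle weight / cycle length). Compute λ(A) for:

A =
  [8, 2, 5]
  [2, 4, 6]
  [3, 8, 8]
λ(A) = 2

Enumerate directed cycles and compute their means (weight / length). Sample:
  cycle 0 → 0: weight = 8, length = 1, mean = 8/1 ≈ 8.000
  cycle 1 → 1: weight = 4, length = 1, mean = 4/1 ≈ 4.000
  cycle 2 → 2: weight = 8, length = 1, mean = 8/1 ≈ 8.000
  cycle 0 → 1 → 0: weight = 4, length = 2, mean = 4/2 ≈ 2.000
  cycle 0 → 2 → 0: weight = 8, length = 2, mean = 8/2 ≈ 4.000
  cycle 1 → 0 → 1: weight = 4, length = 2, mean = 4/2 ≈ 2.000
Minimum mean = 2.000, attained e.g. along the cycle 0 → 1 → 0 with weight 4 and length 2. So λ(A) = 4/2 = 2.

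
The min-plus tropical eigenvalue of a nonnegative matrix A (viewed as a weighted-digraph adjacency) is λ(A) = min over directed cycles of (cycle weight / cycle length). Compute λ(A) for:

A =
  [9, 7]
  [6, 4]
λ(A) = 4

Enumerate directed cycles and compute their means (weight / length). Sample:
  cycle 0 → 0: weight = 9, length = 1, mean = 9/1 ≈ 9.000
  cycle 1 → 1: weight = 4, length = 1, mean = 4/1 ≈ 4.000
  cycle 0 → 1 → 0: weight = 13, length = 2, mean = 13/2 ≈ 6.500
  cycle 1 → 0 → 1: weight = 13, length = 2, mean = 13/2 ≈ 6.500
Minimum mean = 4.000, attained e.g. along the cycle 1 → 1 with weight 4 and length 1. So λ(A) = 4/1 = 4.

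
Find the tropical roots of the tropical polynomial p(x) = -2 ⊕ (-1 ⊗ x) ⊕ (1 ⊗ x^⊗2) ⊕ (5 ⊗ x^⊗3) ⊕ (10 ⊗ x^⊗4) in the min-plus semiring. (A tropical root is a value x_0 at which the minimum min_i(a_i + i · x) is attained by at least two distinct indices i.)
Roots: {-5, -4, -2, -1}

Each tropical root is a break point of the lower envelope of the lines y = a_i + i · x (there are 5 lines, with slopes 0, 1, ..., 4). Only the lines that attain the minimum somewhere contribute to roots; other lines are dominated. Here the surviving (envelope) indices are i = 4, i = 3, i = 2, i = 1, i = 0.
Intersections between consecutive envelope lines give the roots: for adjacent envelope indices i < j the intersection is x = (a_i − a_j) / (j − i). Reading off the sorted break points: {-5, -4, -2, -1}.
Verification: at each break x_0, at least two indices attain the minimum of min_i(a_i + i · x_0).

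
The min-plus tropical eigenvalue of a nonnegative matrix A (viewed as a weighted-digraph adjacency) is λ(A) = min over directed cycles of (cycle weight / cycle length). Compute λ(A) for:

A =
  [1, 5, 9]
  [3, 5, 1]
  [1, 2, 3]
λ(A) = 1

Enumerate directed cycles and compute their means (weight / length). Sample:
  cycle 0 → 0: weight = 1, length = 1, mean = 1/1 ≈ 1.000
  cycle 1 → 1: weight = 5, length = 1, mean = 5/1 ≈ 5.000
  cycle 2 → 2: weight = 3, length = 1, mean = 3/1 ≈ 3.000
  cycle 0 → 1 → 0: weight = 8, length = 2, mean = 8/2 ≈ 4.000
  cycle 0 → 2 → 0: weight = 10, length = 2, mean = 10/2 ≈ 5.000
  cycle 1 → 0 → 1: weight = 8, length = 2, mean = 8/2 ≈ 4.000
Minimum mean = 1.000, attained e.g. along the cycle 0 → 0 with weight 1 and length 1. So λ(A) = 1/1 = 1.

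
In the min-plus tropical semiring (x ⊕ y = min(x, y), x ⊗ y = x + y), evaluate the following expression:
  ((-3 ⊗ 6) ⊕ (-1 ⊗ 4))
((-3 ⊗ 6) ⊕ (-1 ⊗ 4)) = 3

Expand innermost to outermost. Recall ⊕ takes the minimum of its arguments and ⊗ takes their sum. Working out the expression ((-3 ⊗ 6) ⊕ (-1 ⊗ 4)) gives 3.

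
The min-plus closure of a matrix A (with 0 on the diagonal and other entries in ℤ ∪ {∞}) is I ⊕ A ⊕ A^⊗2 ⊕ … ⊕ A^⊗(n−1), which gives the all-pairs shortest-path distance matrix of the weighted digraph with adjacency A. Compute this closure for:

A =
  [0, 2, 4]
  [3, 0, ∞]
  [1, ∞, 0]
Closure =
  [0, 2, 4]
  [3, 0, 7]
  [1, 3, 0]

This is the Floyd-Warshall all-pairs shortest-path computation. For each intermediate vertex k = 0, 1, …, 2, update dist[i][j] ← min(dist[i][j], dist[i][k] + dist[k][j]). The final matrix gives, for each (i, j), the minimum total weight of any directed path from i to j (possibly empty when i = j).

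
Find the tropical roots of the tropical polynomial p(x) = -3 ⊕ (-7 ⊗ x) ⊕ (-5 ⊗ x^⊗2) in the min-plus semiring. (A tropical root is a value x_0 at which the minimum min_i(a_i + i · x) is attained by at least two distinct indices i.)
Roots: {-2, 4}

Each tropical root is a break point of the lower envelope of the lines y = a_i + i · x (there are 3 lines, with slopes 0, 1, ..., 2). Only the lines that attain the minimum somewhere contribute to roots; other lines are dominated. Here the surviving (envelope) indices are i = 2, i = 1, i = 0.
Intersections between consecutive envelope lines give the roots: for adjacent envelope indices i < j the intersection is x = (a_i − a_j) / (j − i). Reading off the sorted break points: {-2, 4}.
Verification: at each break x_0, at least two indices attain the minimum of min_i(a_i + i · x_0).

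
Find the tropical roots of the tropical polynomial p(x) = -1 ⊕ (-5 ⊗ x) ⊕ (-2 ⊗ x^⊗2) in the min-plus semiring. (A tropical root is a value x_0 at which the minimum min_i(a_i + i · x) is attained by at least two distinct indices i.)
Roots: {-3, 4}

Each tropical root is a break point of the lower envelope of the lines y = a_i + i · x (there are 3 lines, with slopes 0, 1, ..., 2). Only the lines that attain the minimum somewhere contribute to roots; other lines are dominated. Here the surviving (envelope) indices are i = 2, i = 1, i = 0.
Intersections between consecutive envelope lines give the roots: for adjacent envelope indices i < j the intersection is x = (a_i − a_j) / (j − i). Reading off the sorted break points: {-3, 4}.
Verification: at each break x_0, at least two indices attain the minimum of min_i(a_i + i · x_0).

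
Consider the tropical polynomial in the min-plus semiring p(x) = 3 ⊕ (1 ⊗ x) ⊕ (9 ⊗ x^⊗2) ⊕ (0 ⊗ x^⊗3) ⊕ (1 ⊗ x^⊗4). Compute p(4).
p(4) = 3

A tropical monomial a ⊗ x^⊗i evaluates to a + i · x. Evaluating each term at x = 4:
  Term 0 contributes 3 + 0 · 4 = 3
  Term 1 contributes 1 + 1 · 4 = 5
  Term 2 contributes 9 + 2 · 4 = 17
  Term 3 contributes 0 + 3 · 4 = 12
  Term 4 contributes 1 + 4 · 4 = 17
p(4) = ⊕ of these = min[3, 5, 17, 12, 17] = 3.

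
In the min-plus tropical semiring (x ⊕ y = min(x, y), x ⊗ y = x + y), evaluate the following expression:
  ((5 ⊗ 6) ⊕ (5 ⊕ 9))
((5 ⊗ 6) ⊕ (5 ⊕ 9)) = 5

Expand innermost to outermost. Recall ⊕ takes the minimum of its arguments and ⊗ takes their sum. Working out the expression ((5 ⊗ 6) ⊕ (5 ⊕ 9)) gives 5.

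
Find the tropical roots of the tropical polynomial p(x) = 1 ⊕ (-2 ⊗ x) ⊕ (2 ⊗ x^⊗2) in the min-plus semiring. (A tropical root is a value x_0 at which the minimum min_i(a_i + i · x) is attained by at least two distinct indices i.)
Roots: {-4, 3}

Each tropical root is a break point of the lower envelope of the lines y = a_i + i · x (there are 3 lines, with slopes 0, 1, ..., 2). Only the lines that attain the minimum somewhere contribute to roots; other lines are dominated. Here the surviving (envelope) indices are i = 2, i = 1, i = 0.
Intersections between consecutive envelope lines give the roots: for adjacent envelope indices i < j the intersection is x = (a_i − a_j) / (j − i). Reading off the sorted break points: {-4, 3}.
Verification: at each break x_0, at least two indices attain the minimum of min_i(a_i + i · x_0).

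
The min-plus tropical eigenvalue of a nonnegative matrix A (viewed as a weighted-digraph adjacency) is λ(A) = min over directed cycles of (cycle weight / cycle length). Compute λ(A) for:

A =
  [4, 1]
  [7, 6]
λ(A) = 4

Enumerate directed cycles and compute their means (weight / length). Sample:
  cycle 0 → 0: weight = 4, length = 1, mean = 4/1 ≈ 4.000
  cycle 1 → 1: weight = 6, length = 1, mean = 6/1 ≈ 6.000
  cycle 0 → 1 → 0: weight = 8, length = 2, mean = 8/2 ≈ 4.000
  cycle 1 → 0 → 1: weight = 8, length = 2, mean = 8/2 ≈ 4.000
Minimum mean = 4.000, attained e.g. along the cycle 0 → 0 with weight 4 and length 1. So λ(A) = 4/1 = 4.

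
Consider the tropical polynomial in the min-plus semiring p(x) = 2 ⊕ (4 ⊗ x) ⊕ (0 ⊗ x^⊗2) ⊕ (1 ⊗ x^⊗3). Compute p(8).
p(8) = 2

A tropical monomial a ⊗ x^⊗i evaluates to a + i · x. Evaluating each term at x = 8:
  Term 0 contributes 2 + 0 · 8 = 2
  Term 1 contributes 4 + 1 · 8 = 12
  Term 2 contributes 0 + 2 · 8 = 16
  Term 3 contributes 1 + 3 · 8 = 25
p(8) = ⊕ of these = min[2, 12, 16, 25] = 2.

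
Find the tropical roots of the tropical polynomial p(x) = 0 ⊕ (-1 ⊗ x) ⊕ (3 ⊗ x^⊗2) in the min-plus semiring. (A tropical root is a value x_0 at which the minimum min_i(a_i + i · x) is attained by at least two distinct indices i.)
Roots: {-4, 1}

Each tropical root is a break point of the lower envelope of the lines y = a_i + i · x (there are 3 lines, with slopes 0, 1, ..., 2). Only the lines that attain the minimum somewhere contribute to roots; other lines are dominated. Here the surviving (envelope) indices are i = 2, i = 1, i = 0.
Intersections between consecutive envelope lines give the roots: for adjacent envelope indices i < j the intersection is x = (a_i − a_j) / (j − i). Reading off the sorted break points: {-4, 1}.
Verification: at each break x_0, at least two indices attain the minimum of min_i(a_i + i · x_0).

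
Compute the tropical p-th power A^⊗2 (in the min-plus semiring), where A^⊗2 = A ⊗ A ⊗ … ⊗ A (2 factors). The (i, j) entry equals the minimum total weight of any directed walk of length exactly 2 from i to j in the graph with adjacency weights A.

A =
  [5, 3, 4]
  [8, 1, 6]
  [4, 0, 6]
A^⊗2 =
  [8, 4, 9]
  [9, 2, 7]
  [8, 1, 6]

Each entry (A^⊗2)_ij equals the minimum over all length-2 walks i = v_0 → v_1 → … → v_2 = j of Σ_t A[v_t][v_{t+1}]. For example, for (i, j) = (0, 2) we minimise over 3 possible intermediate vertex sequences; the minimum is 9, attained along the walk 0 → 0 → 2.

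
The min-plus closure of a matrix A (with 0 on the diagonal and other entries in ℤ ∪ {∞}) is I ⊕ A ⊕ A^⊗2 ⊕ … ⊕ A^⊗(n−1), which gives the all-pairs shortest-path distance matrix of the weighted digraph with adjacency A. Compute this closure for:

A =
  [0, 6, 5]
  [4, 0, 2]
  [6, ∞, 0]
Closure =
  [0, 6, 5]
  [4, 0, 2]
  [6, 12, 0]

This is the Floyd-Warshall all-pairs shortest-path computation. For each intermediate vertex k = 0, 1, …, 2, update dist[i][j] ← min(dist[i][j], dist[i][k] + dist[k][j]). The final matrix gives, for each (i, j), the minimum total weight of any directed path from i to j (possibly empty when i = j).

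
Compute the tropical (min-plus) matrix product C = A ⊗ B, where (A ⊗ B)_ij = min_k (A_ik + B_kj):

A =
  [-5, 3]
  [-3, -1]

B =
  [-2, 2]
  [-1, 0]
A ⊗ B =
  [-7, -3]
  [-5, -1]

Apply the min-plus product entry-by-entry:
  C[0][0] = min over k of (A[0][0] + B[0][0] = -5 + -2 = -7, A[0][1] + B[1][0] = 3 + -1 = 2) = -7 (attained at k = 0)
  C[0][1] = min over k of (A[0][0] + B[0][1] = -5 + 2 = -3, A[0][1] + B[1][1] = 3 + 0 = 3) = -3 (attained at k = 0)
  C[1][0] = min over k of (A[1][0] + B[0][0] = -3 + -2 = -5, A[1][1] + B[1][0] = -1 + -1 = -2) = -5 (attained at k = 0)
  C[1][1] = min over k of (A[1][0] + B[0][1] = -3 + 2 = -1, A[1][1] + B[1][1] = -1 + 0 = -1) = -1 (attained at k = 0)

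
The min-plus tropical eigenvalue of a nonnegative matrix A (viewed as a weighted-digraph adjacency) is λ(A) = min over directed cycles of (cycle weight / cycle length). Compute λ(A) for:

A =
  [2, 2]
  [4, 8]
λ(A) = 2

Enumerate directed cycles and compute their means (weight / length). Sample:
  cycle 0 → 0: weight = 2, length = 1, mean = 2/1 ≈ 2.000
  cycle 1 → 1: weight = 8, length = 1, mean = 8/1 ≈ 8.000
  cycle 0 → 1 → 0: weight = 6, length = 2, mean = 6/2 ≈ 3.000
  cycle 1 → 0 → 1: weight = 6, length = 2, mean = 6/2 ≈ 3.000
Minimum mean = 2.000, attained e.g. along the cycle 0 → 0 with weight 2 and length 1. So λ(A) = 2/1 = 2.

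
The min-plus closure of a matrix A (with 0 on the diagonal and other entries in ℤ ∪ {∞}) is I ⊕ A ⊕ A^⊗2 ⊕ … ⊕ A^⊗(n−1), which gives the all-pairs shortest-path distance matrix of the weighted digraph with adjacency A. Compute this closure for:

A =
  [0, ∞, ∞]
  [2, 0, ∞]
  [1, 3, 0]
Closure =
  [0, ∞, ∞]
  [2, 0, ∞]
  [1, 3, 0]

This is the Floyd-Warshall all-pairs shortest-path computation. For each intermediate vertex k = 0, 1, …, 2, update dist[i][j] ← min(dist[i][j], dist[i][k] + dist[k][j]). The final matrix gives, for each (i, j), the minimum total weight of any directed path from i to j (possibly empty when i = j).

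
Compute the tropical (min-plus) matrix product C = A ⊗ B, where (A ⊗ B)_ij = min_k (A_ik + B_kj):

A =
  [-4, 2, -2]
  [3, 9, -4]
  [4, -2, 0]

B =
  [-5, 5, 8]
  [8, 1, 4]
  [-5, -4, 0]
A ⊗ B =
  [-9, -6, -2]
  [-9, -8, -4]
  [-5, -4, 0]

Apply the min-plus product entry-by-entry:
  C[0][0] = min over k of (A[0][0] + B[0][0] = -4 + -5 = -9, A[0][1] + B[1][0] = 2 + 8 = 10, A[0][2] + B[2][0] = -2 + -5 = -7) = -9 (attained at k = 0)
  C[0][1] = min over k of (A[0][0] + B[0][1] = -4 + 5 = 1, A[0][1] + B[1][1] = 2 + 1 = 3, A[0][2] + B[2][1] = -2 + -4 = -6) = -6 (attained at k = 2)
  C[0][2] = min over k of (A[0][0] + B[0][2] = -4 + 8 = 4, A[0][1] + B[1][2] = 2 + 4 = 6, A[0][2] + B[2][2] = -2 + 0 = -2) = -2 (attained at k = 2)
  C[1][0] = min over k of (A[1][0] + B[0][0] = 3 + -5 = -2, A[1][1] + B[1][0] = 9 + 8 = 17, A[1][2] + B[2][0] = -4 + -5 = -9) = -9 (attained at k = 2)
  C[1][1] = min over k of (A[1][0] + B[0][1] = 3 + 5 = 8, A[1][1] + B[1][1] = 9 + 1 = 10, A[1][2] + B[2][1] = -4 + -4 = -8) = -8 (attained at k = 2)
  C[1][2] = min over k of (A[1][0] + B[0][2] = 3 + 8 = 11, A[1][1] + B[1][2] = 9 + 4 = 13, A[1][2] + B[2][2] = -4 + 0 = -4) = -4 (attained at k = 2)
  C[2][0] = min over k of (A[2][0] + B[0][0] = 4 + -5 = -1, A[2][1] + B[1][0] = -2 + 8 = 6, A[2][2] + B[2][0] = 0 + -5 = -5) = -5 (attained at k = 2)
  C[2][1] = min over k of (A[2][0] + B[0][1] = 4 + 5 = 9, A[2][1] + B[1][1] = -2 + 1 = -1, A[2][2] + B[2][1] = 0 + -4 = -4) = -4 (attained at k = 2)
  C[2][2] = min over k of (A[2][0] + B[0][2] = 4 + 8 = 12, A[2][1] + B[1][2] = -2 + 4 = 2, A[2][2] + B[2][2] = 0 + 0 = 0) = 0 (attained at k = 2)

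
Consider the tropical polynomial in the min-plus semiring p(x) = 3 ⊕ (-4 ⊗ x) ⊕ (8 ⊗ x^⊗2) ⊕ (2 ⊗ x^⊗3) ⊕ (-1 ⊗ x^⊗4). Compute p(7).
p(7) = 3

A tropical monomial a ⊗ x^⊗i evaluates to a + i · x. Evaluating each term at x = 7:
  Term 0 contributes 3 + 0 · 7 = 3
  Term 1 contributes -4 + 1 · 7 = 3
  Term 2 contributes 8 + 2 · 7 = 22
  Term 3 contributes 2 + 3 · 7 = 23
  Term 4 contributes -1 + 4 · 7 = 27
p(7) = ⊕ of these = min[3, 3, 22, 23, 27] = 3.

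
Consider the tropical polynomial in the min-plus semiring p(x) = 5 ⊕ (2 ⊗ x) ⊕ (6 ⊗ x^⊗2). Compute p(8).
p(8) = 5

A tropical monomial a ⊗ x^⊗i evaluates to a + i · x. Evaluating each term at x = 8:
  Term 0 contributes 5 + 0 · 8 = 5
  Term 1 contributes 2 + 1 · 8 = 10
  Term 2 contributes 6 + 2 · 8 = 22
p(8) = ⊕ of these = min[5, 10, 22] = 5.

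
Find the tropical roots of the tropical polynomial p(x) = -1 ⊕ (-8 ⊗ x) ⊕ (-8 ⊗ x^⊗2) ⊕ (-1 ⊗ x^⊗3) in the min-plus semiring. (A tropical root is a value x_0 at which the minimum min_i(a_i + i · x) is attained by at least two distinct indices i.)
Roots: {-7, 0, 7}

Each tropical root is a break point of the lower envelope of the lines y = a_i + i · x (there are 4 lines, with slopes 0, 1, ..., 3). Only the lines that attain the minimum somewhere contribute to roots; other lines are dominated. Here the surviving (envelope) indices are i = 3, i = 2, i = 1, i = 0.
Intersections between consecutive envelope lines give the roots: for adjacent envelope indices i < j the intersection is x = (a_i − a_j) / (j − i). Reading off the sorted break points: {-7, 0, 7}.
Verification: at each break x_0, at least two indices attain the minimum of min_i(a_i + i · x_0).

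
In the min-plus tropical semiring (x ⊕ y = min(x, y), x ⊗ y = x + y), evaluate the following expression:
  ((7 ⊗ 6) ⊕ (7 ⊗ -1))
((7 ⊗ 6) ⊕ (7 ⊗ -1)) = 6

Expand innermost to outermost. Recall ⊕ takes the minimum of its arguments and ⊗ takes their sum. Working out the expression ((7 ⊗ 6) ⊕ (7 ⊗ -1)) gives 6.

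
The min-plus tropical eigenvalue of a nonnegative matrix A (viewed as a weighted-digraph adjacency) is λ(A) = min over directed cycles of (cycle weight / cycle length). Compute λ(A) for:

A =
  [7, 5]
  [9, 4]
λ(A) = 4

Enumerate directed cycles and compute their means (weight / length). Sample:
  cycle 0 → 0: weight = 7, length = 1, mean = 7/1 ≈ 7.000
  cycle 1 → 1: weight = 4, length = 1, mean = 4/1 ≈ 4.000
  cycle 0 → 1 → 0: weight = 14, length = 2, mean = 14/2 ≈ 7.000
  cycle 1 → 0 → 1: weight = 14, length = 2, mean = 14/2 ≈ 7.000
Minimum mean = 4.000, attained e.g. along the cycle 1 → 1 with weight 4 and length 1. So λ(A) = 4/1 = 4.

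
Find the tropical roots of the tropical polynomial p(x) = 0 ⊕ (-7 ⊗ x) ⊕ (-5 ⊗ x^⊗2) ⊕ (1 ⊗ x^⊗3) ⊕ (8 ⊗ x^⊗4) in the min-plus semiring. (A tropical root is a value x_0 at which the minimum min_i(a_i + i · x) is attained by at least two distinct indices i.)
Roots: {-7, -6, -2, 7}

Each tropical root is a break point of the lower envelope of the lines y = a_i + i · x (there are 5 lines, with slopes 0, 1, ..., 4). Only the lines that attain the minimum somewhere contribute to roots; other lines are dominated. Here the surviving (envelope) indices are i = 4, i = 3, i = 2, i = 1, i = 0.
Intersections between consecutive envelope lines give the roots: for adjacent envelope indices i < j the intersection is x = (a_i − a_j) / (j − i). Reading off the sorted break points: {-7, -6, -2, 7}.
Verification: at each break x_0, at least two indices attain the minimum of min_i(a_i + i · x_0).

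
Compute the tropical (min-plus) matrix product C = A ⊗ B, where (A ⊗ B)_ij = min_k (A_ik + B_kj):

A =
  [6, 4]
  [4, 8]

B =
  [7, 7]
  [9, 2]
A ⊗ B =
  [13, 6]
  [11, 10]

Apply the min-plus product entry-by-entry:
  C[0][0] = min over k of (A[0][0] + B[0][0] = 6 + 7 = 13, A[0][1] + B[1][0] = 4 + 9 = 13) = 13 (attained at k = 0)
  C[0][1] = min over k of (A[0][0] + B[0][1] = 6 + 7 = 13, A[0][1] + B[1][1] = 4 + 2 = 6) = 6 (attained at k = 1)
  C[1][0] = min over k of (A[1][0] + B[0][0] = 4 + 7 = 11, A[1][1] + B[1][0] = 8 + 9 = 17) = 11 (attained at k = 0)
  C[1][1] = min over k of (A[1][0] + B[0][1] = 4 + 7 = 11, A[1][1] + B[1][1] = 8 + 2 = 10) = 10 (attained at k = 1)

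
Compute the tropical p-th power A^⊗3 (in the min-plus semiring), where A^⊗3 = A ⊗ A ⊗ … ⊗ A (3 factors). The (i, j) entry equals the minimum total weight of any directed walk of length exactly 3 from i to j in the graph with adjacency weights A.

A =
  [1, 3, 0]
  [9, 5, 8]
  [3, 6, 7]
A^⊗3 =
  [3, 5, 2]
  [11, 13, 10]
  [5, 7, 4]

Each entry (A^⊗3)_ij equals the minimum over all length-3 walks i = v_0 → v_1 → … → v_3 = j of Σ_t A[v_t][v_{t+1}]. For example, for (i, j) = (0, 2) we minimise over 9 possible intermediate vertex sequences; the minimum is 2, attained along the walk 0 → 0 → 0 → 2.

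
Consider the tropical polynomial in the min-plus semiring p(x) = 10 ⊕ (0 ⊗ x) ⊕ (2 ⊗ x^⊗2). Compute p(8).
p(8) = 8

A tropical monomial a ⊗ x^⊗i evaluates to a + i · x. Evaluating each term at x = 8:
  Term 0 contributes 10 + 0 · 8 = 10
  Term 1 contributes 0 + 1 · 8 = 8
  Term 2 contributes 2 + 2 · 8 = 18
p(8) = ⊕ of these = min[10, 8, 18] = 8.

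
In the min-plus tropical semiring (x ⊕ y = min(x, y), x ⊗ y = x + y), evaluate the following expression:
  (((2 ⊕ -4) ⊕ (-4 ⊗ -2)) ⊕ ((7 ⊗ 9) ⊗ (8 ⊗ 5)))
(((2 ⊕ -4) ⊕ (-4 ⊗ -2)) ⊕ ((7 ⊗ 9) ⊗ (8 ⊗ 5))) = -6

Expand innermost to outermost. Recall ⊕ takes the minimum of its arguments and ⊗ takes their sum. Working out the expression (((2 ⊕ -4) ⊕ (-4 ⊗ -2)) ⊕ ((7 ⊗ 9) ⊗ (8 ⊗ 5))) gives -6.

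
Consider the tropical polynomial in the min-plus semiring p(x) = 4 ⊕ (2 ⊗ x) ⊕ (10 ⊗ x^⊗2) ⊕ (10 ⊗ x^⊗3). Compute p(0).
p(0) = 2

A tropical monomial a ⊗ x^⊗i evaluates to a + i · x. Evaluating each term at x = 0:
  Term 0 contributes 4 + 0 · 0 = 4
  Term 1 contributes 2 + 1 · 0 = 2
  Term 2 contributes 10 + 2 · 0 = 10
  Term 3 contributes 10 + 3 · 0 = 10
p(0) = ⊕ of these = min[4, 2, 10, 10] = 2.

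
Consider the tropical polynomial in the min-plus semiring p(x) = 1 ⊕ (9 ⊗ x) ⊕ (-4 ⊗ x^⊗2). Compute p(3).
p(3) = 1

A tropical monomial a ⊗ x^⊗i evaluates to a + i · x. Evaluating each term at x = 3:
  Term 0 contributes 1 + 0 · 3 = 1
  Term 1 contributes 9 + 1 · 3 = 12
  Term 2 contributes -4 + 2 · 3 = 2
p(3) = ⊕ of these = min[1, 12, 2] = 1.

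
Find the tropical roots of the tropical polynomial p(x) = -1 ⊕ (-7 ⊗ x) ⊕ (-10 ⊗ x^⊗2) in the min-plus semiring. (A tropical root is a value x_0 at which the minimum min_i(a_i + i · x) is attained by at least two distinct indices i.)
Roots: {3, 6}

Each tropical root is a break point of the lower envelope of the lines y = a_i + i · x (there are 3 lines, with slopes 0, 1, ..., 2). Only the lines that attain the minimum somewhere contribute to roots; other lines are dominated. Here the surviving (envelope) indices are i = 2, i = 1, i = 0.
Intersections between consecutive envelope lines give the roots: for adjacent envelope indices i < j the intersection is x = (a_i − a_j) / (j − i). Reading off the sorted break points: {3, 6}.
Verification: at each break x_0, at least two indices attain the minimum of min_i(a_i + i · x_0).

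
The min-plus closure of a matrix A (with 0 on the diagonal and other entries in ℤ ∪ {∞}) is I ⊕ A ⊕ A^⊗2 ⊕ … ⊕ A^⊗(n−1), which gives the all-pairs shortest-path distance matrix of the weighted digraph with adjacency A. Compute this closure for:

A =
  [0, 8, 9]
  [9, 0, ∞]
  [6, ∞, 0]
Closure =
  [0, 8, 9]
  [9, 0, 18]
  [6, 14, 0]

This is the Floyd-Warshall all-pairs shortest-path computation. For each intermediate vertex k = 0, 1, …, 2, update dist[i][j] ← min(dist[i][j], dist[i][k] + dist[k][j]). The final matrix gives, for each (i, j), the minimum total weight of any directed path from i to j (possibly empty when i = j).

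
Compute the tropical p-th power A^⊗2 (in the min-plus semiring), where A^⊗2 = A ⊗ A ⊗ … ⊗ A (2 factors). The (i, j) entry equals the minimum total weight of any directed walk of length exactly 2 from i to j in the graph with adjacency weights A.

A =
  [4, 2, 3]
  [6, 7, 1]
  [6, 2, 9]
A^⊗2 =
  [8, 5, 3]
  [7, 3, 8]
  [8, 8, 3]

Each entry (A^⊗2)_ij equals the minimum over all length-2 walks i = v_0 → v_1 → … → v_2 = j of Σ_t A[v_t][v_{t+1}]. For example, for (i, j) = (0, 2) we minimise over 3 possible intermediate vertex sequences; the minimum is 3, attained along the walk 0 → 1 → 2.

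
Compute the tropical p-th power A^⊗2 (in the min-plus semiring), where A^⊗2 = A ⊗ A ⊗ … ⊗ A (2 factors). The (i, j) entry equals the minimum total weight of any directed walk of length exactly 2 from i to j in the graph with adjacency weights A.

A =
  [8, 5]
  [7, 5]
A^⊗2 =
  [12, 10]
  [12, 10]

Each entry (A^⊗2)_ij equals the minimum over all length-2 walks i = v_0 → v_1 → … → v_2 = j of Σ_t A[v_t][v_{t+1}]. For example, for (i, j) = (0, 1) we minimise over 2 possible intermediate vertex sequences; the minimum is 10, attained along the walk 0 → 1 → 1.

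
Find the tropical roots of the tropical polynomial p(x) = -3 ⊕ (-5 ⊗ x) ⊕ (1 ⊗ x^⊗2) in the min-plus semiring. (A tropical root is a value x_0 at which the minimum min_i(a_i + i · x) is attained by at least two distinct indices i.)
Roots: {-6, 2}

Each tropical root is a break point of the lower envelope of the lines y = a_i + i · x (there are 3 lines, with slopes 0, 1, ..., 2). Only the lines that attain the minimum somewhere contribute to roots; other lines are dominated. Here the surviving (envelope) indices are i = 2, i = 1, i = 0.
Intersections between consecutive envelope lines give the roots: for adjacent envelope indices i < j the intersection is x = (a_i − a_j) / (j − i). Reading off the sorted break points: {-6, 2}.
Verification: at each break x_0, at least two indices attain the minimum of min_i(a_i + i · x_0).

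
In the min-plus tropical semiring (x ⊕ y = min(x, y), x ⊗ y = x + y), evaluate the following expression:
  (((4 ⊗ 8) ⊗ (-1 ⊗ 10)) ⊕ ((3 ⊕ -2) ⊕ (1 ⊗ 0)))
(((4 ⊗ 8) ⊗ (-1 ⊗ 10)) ⊕ ((3 ⊕ -2) ⊕ (1 ⊗ 0))) = -2

Expand innermost to outermost. Recall ⊕ takes the minimum of its arguments and ⊗ takes their sum. Working out the expression (((4 ⊗ 8) ⊗ (-1 ⊗ 10)) ⊕ ((3 ⊕ -2) ⊕ (1 ⊗ 0))) gives -2.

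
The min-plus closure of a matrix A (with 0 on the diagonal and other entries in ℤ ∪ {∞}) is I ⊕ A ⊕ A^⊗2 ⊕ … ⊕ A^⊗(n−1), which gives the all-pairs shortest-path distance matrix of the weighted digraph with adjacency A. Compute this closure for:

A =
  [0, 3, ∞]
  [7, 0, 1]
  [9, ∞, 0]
Closure =
  [0, 3, 4]
  [7, 0, 1]
  [9, 12, 0]

This is the Floyd-Warshall all-pairs shortest-path computation. For each intermediate vertex k = 0, 1, …, 2, update dist[i][j] ← min(dist[i][j], dist[i][k] + dist[k][j]). The final matrix gives, for each (i, j), the minimum total weight of any directed path from i to j (possibly empty when i = j).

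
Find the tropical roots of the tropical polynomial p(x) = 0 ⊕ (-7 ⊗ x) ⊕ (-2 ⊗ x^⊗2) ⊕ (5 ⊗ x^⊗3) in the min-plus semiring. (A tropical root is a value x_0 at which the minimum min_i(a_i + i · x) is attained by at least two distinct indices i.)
Roots: {-7, -5, 7}

Each tropical root is a break point of the lower envelope of the lines y = a_i + i · x (there are 4 lines, with slopes 0, 1, ..., 3). Only the lines that attain the minimum somewhere contribute to roots; other lines are dominated. Here the surviving (envelope) indices are i = 3, i = 2, i = 1, i = 0.
Intersections between consecutive envelope lines give the roots: for adjacent envelope indices i < j the intersection is x = (a_i − a_j) / (j − i). Reading off the sorted break points: {-7, -5, 7}.
Verification: at each break x_0, at least two indices attain the minimum of min_i(a_i + i · x_0).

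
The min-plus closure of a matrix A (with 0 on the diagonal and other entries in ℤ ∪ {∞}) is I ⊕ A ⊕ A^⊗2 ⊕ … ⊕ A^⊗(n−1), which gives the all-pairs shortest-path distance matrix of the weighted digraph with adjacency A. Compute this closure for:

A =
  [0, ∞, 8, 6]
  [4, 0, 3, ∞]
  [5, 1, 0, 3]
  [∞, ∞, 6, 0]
Closure =
  [0, 9, 8, 6]
  [4, 0, 3, 6]
  [5, 1, 0, 3]
  [11, 7, 6, 0]

This is the Floyd-Warshall all-pairs shortest-path computation. For each intermediate vertex k = 0, 1, …, 3, update dist[i][j] ← min(dist[i][j], dist[i][k] + dist[k][j]). The final matrix gives, for each (i, j), the minimum total weight of any directed path from i to j (possibly empty when i = j).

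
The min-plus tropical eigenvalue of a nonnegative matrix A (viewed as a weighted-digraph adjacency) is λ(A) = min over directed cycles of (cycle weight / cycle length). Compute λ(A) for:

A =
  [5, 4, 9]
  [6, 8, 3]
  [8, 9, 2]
λ(A) = 2

Enumerate directed cycles and compute their means (weight / length). Sample:
  cycle 0 → 0: weight = 5, length = 1, mean = 5/1 ≈ 5.000
  cycle 1 → 1: weight = 8, length = 1, mean = 8/1 ≈ 8.000
  cycle 2 → 2: weight = 2, length = 1, mean = 2/1 ≈ 2.000
  cycle 0 → 1 → 0: weight = 10, length = 2, mean = 10/2 ≈ 5.000
  cycle 0 → 2 → 0: weight = 17, length = 2, mean = 17/2 ≈ 8.500
  cycle 1 → 0 → 1: weight = 10, length = 2, mean = 10/2 ≈ 5.000
Minimum mean = 2.000, attained e.g. along the cycle 2 → 2 with weight 2 and length 1. So λ(A) = 2/1 = 2.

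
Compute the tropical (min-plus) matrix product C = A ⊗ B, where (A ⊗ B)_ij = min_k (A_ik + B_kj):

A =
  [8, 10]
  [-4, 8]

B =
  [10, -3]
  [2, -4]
A ⊗ B =
  [12, 5]
  [6, -7]

Apply the min-plus product entry-by-entry:
  C[0][0] = min over k of (A[0][0] + B[0][0] = 8 + 10 = 18, A[0][1] + B[1][0] = 10 + 2 = 12) = 12 (attained at k = 1)
  C[0][1] = min over k of (A[0][0] + B[0][1] = 8 + -3 = 5, A[0][1] + B[1][1] = 10 + -4 = 6) = 5 (attained at k = 0)
  C[1][0] = min over k of (A[1][0] + B[0][0] = -4 + 10 = 6, A[1][1] + B[1][0] = 8 + 2 = 10) = 6 (attained at k = 0)
  C[1][1] = min over k of (A[1][0] + B[0][1] = -4 + -3 = -7, A[1][1] + B[1][1] = 8 + -4 = 4) = -7 (attained at k = 0)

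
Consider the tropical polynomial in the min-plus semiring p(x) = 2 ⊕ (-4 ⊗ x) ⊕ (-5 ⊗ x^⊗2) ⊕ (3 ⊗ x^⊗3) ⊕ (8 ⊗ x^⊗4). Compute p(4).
p(4) = 0

A tropical monomial a ⊗ x^⊗i evaluates to a + i · x. Evaluating each term at x = 4:
  Term 0 contributes 2 + 0 · 4 = 2
  Term 1 contributes -4 + 1 · 4 = 0
  Term 2 contributes -5 + 2 · 4 = 3
  Term 3 contributes 3 + 3 · 4 = 15
  Term 4 contributes 8 + 4 · 4 = 24
p(4) = ⊕ of these = min[2, 0, 3, 15, 24] = 0.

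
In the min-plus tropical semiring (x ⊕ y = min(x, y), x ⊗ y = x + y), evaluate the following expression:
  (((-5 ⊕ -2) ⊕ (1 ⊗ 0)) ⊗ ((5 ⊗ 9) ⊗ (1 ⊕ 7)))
(((-5 ⊕ -2) ⊕ (1 ⊗ 0)) ⊗ ((5 ⊗ 9) ⊗ (1 ⊕ 7))) = 10

Expand innermost to outermost. Recall ⊕ takes the minimum of its arguments and ⊗ takes their sum. Working out the expression (((-5 ⊕ -2) ⊕ (1 ⊗ 0)) ⊗ ((5 ⊗ 9) ⊗ (1 ⊕ 7))) gives 10.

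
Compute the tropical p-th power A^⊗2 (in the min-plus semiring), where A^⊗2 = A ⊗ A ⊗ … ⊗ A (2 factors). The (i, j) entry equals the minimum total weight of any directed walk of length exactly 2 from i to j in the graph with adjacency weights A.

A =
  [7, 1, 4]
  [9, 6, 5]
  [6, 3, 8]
A^⊗2 =
  [10, 7, 6]
  [11, 8, 11]
  [12, 7, 8]

Each entry (A^⊗2)_ij equals the minimum over all length-2 walks i = v_0 → v_1 → … → v_2 = j of Σ_t A[v_t][v_{t+1}]. For example, for (i, j) = (0, 2) we minimise over 3 possible intermediate vertex sequences; the minimum is 6, attained along the walk 0 → 1 → 2.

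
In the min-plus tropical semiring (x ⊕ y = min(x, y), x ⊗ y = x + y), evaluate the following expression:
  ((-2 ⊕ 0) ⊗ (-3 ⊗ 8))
((-2 ⊕ 0) ⊗ (-3 ⊗ 8)) = 3

Expand innermost to outermost. Recall ⊕ takes the minimum of its arguments and ⊗ takes their sum. Working out the expression ((-2 ⊕ 0) ⊗ (-3 ⊗ 8)) gives 3.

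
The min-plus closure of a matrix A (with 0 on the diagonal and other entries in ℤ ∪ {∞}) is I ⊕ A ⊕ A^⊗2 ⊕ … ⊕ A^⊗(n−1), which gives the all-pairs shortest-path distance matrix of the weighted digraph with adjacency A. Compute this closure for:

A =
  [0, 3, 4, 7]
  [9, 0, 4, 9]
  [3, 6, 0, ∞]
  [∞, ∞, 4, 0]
Closure =
  [0, 3, 4, 7]
  [7, 0, 4, 9]
  [3, 6, 0, 10]
  [7, 10, 4, 0]

This is the Floyd-Warshall all-pairs shortest-path computation. For each intermediate vertex k = 0, 1, …, 3, update dist[i][j] ← min(dist[i][j], dist[i][k] + dist[k][j]). The final matrix gives, for each (i, j), the minimum total weight of any directed path from i to j (possibly empty when i = j).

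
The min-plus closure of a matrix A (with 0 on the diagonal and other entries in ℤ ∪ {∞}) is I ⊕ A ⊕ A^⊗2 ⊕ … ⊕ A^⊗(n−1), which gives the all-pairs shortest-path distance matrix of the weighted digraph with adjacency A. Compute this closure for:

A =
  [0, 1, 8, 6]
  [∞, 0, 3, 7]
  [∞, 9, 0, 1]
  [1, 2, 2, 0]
Closure =
  [0, 1, 4, 5]
  [5, 0, 3, 4]
  [2, 3, 0, 1]
  [1, 2, 2, 0]

This is the Floyd-Warshall all-pairs shortest-path computation. For each intermediate vertex k = 0, 1, …, 3, update dist[i][j] ← min(dist[i][j], dist[i][k] + dist[k][j]). The final matrix gives, for each (i, j), the minimum total weight of any directed path from i to j (possibly empty when i = j).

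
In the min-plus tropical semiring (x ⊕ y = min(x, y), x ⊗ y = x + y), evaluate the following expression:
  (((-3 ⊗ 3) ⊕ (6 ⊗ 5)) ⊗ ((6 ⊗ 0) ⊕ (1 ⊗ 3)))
(((-3 ⊗ 3) ⊕ (6 ⊗ 5)) ⊗ ((6 ⊗ 0) ⊕ (1 ⊗ 3))) = 4

Expand innermost to outermost. Recall ⊕ takes the minimum of its arguments and ⊗ takes their sum. Working out the expression (((-3 ⊗ 3) ⊕ (6 ⊗ 5)) ⊗ ((6 ⊗ 0) ⊕ (1 ⊗ 3))) gives 4.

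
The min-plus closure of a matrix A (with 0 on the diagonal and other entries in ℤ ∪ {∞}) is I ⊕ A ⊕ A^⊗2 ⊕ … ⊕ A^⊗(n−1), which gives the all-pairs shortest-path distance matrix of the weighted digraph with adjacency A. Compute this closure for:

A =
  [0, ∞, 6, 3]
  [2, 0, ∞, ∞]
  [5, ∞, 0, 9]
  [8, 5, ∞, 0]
Closure =
  [0, 8, 6, 3]
  [2, 0, 8, 5]
  [5, 13, 0, 8]
  [7, 5, 13, 0]

This is the Floyd-Warshall all-pairs shortest-path computation. For each intermediate vertex k = 0, 1, …, 3, update dist[i][j] ← min(dist[i][j], dist[i][k] + dist[k][j]). The final matrix gives, for each (i, j), the minimum total weight of any directed path from i to j (possibly empty when i = j).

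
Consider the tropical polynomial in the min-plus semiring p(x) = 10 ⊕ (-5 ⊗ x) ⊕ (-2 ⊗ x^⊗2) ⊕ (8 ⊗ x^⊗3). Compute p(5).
p(5) = 0

A tropical monomial a ⊗ x^⊗i evaluates to a + i · x. Evaluating each term at x = 5:
  Term 0 contributes 10 + 0 · 5 = 10
  Term 1 contributes -5 + 1 · 5 = 0
  Term 2 contributes -2 + 2 · 5 = 8
  Term 3 contributes 8 + 3 · 5 = 23
p(5) = ⊕ of these = min[10, 0, 8, 23] = 0.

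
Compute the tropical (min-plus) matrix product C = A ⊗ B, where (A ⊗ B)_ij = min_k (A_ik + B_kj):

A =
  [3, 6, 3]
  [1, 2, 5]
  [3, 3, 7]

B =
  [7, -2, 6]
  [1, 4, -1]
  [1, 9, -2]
A ⊗ B =
  [4, 1, 1]
  [3, -1, 1]
  [4, 1, 2]

Apply the min-plus product entry-by-entry:
  C[0][0] = min over k of (A[0][0] + B[0][0] = 3 + 7 = 10, A[0][1] + B[1][0] = 6 + 1 = 7, A[0][2] + B[2][0] = 3 + 1 = 4) = 4 (attained at k = 2)
  C[0][1] = min over k of (A[0][0] + B[0][1] = 3 + -2 = 1, A[0][1] + B[1][1] = 6 + 4 = 10, A[0][2] + B[2][1] = 3 + 9 = 12) = 1 (attained at k = 0)
  C[0][2] = min over k of (A[0][0] + B[0][2] = 3 + 6 = 9, A[0][1] + B[1][2] = 6 + -1 = 5, A[0][2] + B[2][2] = 3 + -2 = 1) = 1 (attained at k = 2)
  C[1][0] = min over k of (A[1][0] + B[0][0] = 1 + 7 = 8, A[1][1] + B[1][0] = 2 + 1 = 3, A[1][2] + B[2][0] = 5 + 1 = 6) = 3 (attained at k = 1)
  C[1][1] = min over k of (A[1][0] + B[0][1] = 1 + -2 = -1, A[1][1] + B[1][1] = 2 + 4 = 6, A[1][2] + B[2][1] = 5 + 9 = 14) = -1 (attained at k = 0)
  C[1][2] = min over k of (A[1][0] + B[0][2] = 1 + 6 = 7, A[1][1] + B[1][2] = 2 + -1 = 1, A[1][2] + B[2][2] = 5 + -2 = 3) = 1 (attained at k = 1)
  C[2][0] = min over k of (A[2][0] + B[0][0] = 3 + 7 = 10, A[2][1] + B[1][0] = 3 + 1 = 4, A[2][2] + B[2][0] = 7 + 1 = 8) = 4 (attained at k = 1)
  C[2][1] = min over k of (A[2][0] + B[0][1] = 3 + -2 = 1, A[2][1] + B[1][1] = 3 + 4 = 7, A[2][2] + B[2][1] = 7 + 9 = 16) = 1 (attained at k = 0)
  C[2][2] = min over k of (A[2][0] + B[0][2] = 3 + 6 = 9, A[2][1] + B[1][2] = 3 + -1 = 2, A[2][2] + B[2][2] = 7 + -2 = 5) = 2 (attained at k = 1)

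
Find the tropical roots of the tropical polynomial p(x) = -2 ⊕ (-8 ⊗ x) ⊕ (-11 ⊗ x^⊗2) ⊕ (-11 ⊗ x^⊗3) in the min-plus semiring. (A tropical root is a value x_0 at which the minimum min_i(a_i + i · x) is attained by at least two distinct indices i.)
Roots: {0, 3, 6}

Each tropical root is a break point of the lower envelope of the lines y = a_i + i · x (there are 4 lines, with slopes 0, 1, ..., 3). Only the lines that attain the minimum somewhere contribute to roots; other lines are dominated. Here the surviving (envelope) indices are i = 3, i = 2, i = 1, i = 0.
Intersections between consecutive envelope lines give the roots: for adjacent envelope indices i < j the intersection is x = (a_i − a_j) / (j − i). Reading off the sorted break points: {0, 3, 6}.
Verification: at each break x_0, at least two indices attain the minimum of min_i(a_i + i · x_0).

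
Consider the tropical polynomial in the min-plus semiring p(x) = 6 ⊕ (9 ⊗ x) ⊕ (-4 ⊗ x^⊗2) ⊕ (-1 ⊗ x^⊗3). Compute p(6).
p(6) = 6

A tropical monomial a ⊗ x^⊗i evaluates to a + i · x. Evaluating each term at x = 6:
  Term 0 contributes 6 + 0 · 6 = 6
  Term 1 contributes 9 + 1 · 6 = 15
  Term 2 contributes -4 + 2 · 6 = 8
  Term 3 contributes -1 + 3 · 6 = 17
p(6) = ⊕ of these = min[6, 15, 8, 17] = 6.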